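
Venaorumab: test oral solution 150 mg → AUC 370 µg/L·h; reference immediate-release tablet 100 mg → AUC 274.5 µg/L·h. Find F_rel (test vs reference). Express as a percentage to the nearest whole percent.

F_rel = (AUC_test/D_test) / (AUC_ref/D_ref)
      = (370/150) / (274.5/100)
      = 2.46667 / 2.745 = 0.8986 = 89.86%

F_rel = 90%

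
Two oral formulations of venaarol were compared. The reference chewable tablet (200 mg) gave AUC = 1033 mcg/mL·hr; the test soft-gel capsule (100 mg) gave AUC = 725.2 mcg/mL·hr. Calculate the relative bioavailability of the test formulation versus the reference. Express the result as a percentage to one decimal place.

F_rel = 140.4%

F_rel = (AUC_test/D_test) / (AUC_ref/D_ref)
      = (725.2/100) / (1033/200)
      = 7.252 / 5.165 = 1.4041 = 140.41%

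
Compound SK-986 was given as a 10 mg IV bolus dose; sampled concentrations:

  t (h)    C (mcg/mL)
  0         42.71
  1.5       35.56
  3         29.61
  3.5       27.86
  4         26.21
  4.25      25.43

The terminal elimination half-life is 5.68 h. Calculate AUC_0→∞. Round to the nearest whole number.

Trapezoidal AUC_0→4.25:
  [0→1.5]: (42.71+35.56)/2 × 1.5 = 58.7025
  [1.5→3]: (35.56+29.61)/2 × 1.5 = 48.8775
  [3→3.5]: (29.61+27.86)/2 × 0.5 = 14.3675
  [3.5→4]: (27.86+26.21)/2 × 0.5 = 13.5175
  [4→4.25]: (26.21+25.43)/2 × 0.25 = 6.455
  Sum = 141.92 mcg/mL·h
k_e = ln2 / t½ = 0.693147 / 5.68 = 0.1220 h^-1
Extrapolated tail: C_last / k_e = 25.43 / 0.122 = 208.443
AUC_0→∞ = 141.92 + 208.443 = 350.363 mcg/mL·h

AUC = 350 mcg/mL·h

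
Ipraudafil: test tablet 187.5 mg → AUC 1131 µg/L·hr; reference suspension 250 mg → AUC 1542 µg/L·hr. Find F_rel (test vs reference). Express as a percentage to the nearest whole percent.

F_rel = (AUC_test/D_test) / (AUC_ref/D_ref)
      = (1131/187.5) / (1542/250)
      = 6.032 / 6.168 = 0.9780 = 97.80%

F_rel = 98%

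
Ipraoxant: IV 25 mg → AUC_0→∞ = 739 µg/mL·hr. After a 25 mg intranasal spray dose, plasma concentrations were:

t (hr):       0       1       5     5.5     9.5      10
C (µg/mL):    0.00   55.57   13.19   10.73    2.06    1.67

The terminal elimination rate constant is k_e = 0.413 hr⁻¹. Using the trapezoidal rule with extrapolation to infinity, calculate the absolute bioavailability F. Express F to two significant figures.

Trapezoidal AUC_0→10 (intranasal spray):
  [0→1]: (0.00+55.57)/2 × 1 = 27.785
  [1→5]: (55.57+13.19)/2 × 4 = 137.52
  [5→5.5]: (13.19+10.73)/2 × 0.5 = 5.98
  [5.5→9.5]: (10.73+2.06)/2 × 4 = 25.58
  [9.5→10]: (2.06+1.67)/2 × 0.5 = 0.9325
  Sum = 197.7975 µg/mL·hr
Tail: C_last/k_e = 1.67/0.413 = 4.044
AUC_0→∞ (intranasal spray) = 197.7975 + 4.044 = 201.8415 µg/mL·hr
F = (AUC_ev/D_ev)/(AUC_iv/D_iv) = (201.8415/25)/(739/25) = 8.07366/29.56 = 0.2731

F = 0.27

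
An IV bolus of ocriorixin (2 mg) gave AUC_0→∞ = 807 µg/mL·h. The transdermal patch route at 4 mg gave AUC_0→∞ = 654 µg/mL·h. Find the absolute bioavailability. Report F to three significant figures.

F = (AUC_ev / D_ev) / (AUC_iv / D_iv)
  = (654/4) / (807/2)
  = 163.5 / 403.5 = 0.4052

F = 0.405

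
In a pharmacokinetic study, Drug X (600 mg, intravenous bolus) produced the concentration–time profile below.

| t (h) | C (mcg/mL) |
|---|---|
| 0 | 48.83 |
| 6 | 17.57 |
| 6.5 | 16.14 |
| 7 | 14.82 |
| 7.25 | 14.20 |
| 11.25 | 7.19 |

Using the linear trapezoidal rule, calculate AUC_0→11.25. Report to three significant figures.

AUC = 262 mcg/mL·h

Trapezoidal AUC_0→11.25:
  [0→6]: (48.83+17.57)/2 × 6 = 199.2
  [6→6.5]: (17.57+16.14)/2 × 0.5 = 8.4275
  [6.5→7]: (16.14+14.82)/2 × 0.5 = 7.74
  [7→7.25]: (14.82+14.20)/2 × 0.25 = 3.6275
  [7.25→11.25]: (14.20+7.19)/2 × 4 = 42.78
  Sum = 261.775 mcg/mL·h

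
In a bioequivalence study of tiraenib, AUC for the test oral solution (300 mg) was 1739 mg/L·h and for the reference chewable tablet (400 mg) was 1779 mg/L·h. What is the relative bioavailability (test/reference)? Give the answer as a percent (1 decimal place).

F_rel = 130.3%

F_rel = (AUC_test/D_test) / (AUC_ref/D_ref)
      = (1739/300) / (1779/400)
      = 5.79667 / 4.4475 = 1.3034 = 130.34%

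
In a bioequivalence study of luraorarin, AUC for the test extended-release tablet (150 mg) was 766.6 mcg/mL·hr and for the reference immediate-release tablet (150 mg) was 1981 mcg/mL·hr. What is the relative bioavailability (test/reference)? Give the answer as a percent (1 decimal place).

F_rel = 38.7%

F_rel = (AUC_test/D_test) / (AUC_ref/D_ref)
      = (766.6/150) / (1981/150)
      = 5.11067 / 13.2067 = 0.3870 = 38.70%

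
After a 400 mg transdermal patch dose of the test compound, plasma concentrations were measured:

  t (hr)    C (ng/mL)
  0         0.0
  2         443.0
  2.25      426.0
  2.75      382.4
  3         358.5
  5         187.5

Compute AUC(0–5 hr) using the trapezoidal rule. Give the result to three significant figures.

AUC = 1390 ng/mL·hr

Trapezoidal AUC_0→5:
  [0→2]: (0.0+443.0)/2 × 2 = 443.0
  [2→2.25]: (443.0+426.0)/2 × 0.25 = 108.625
  [2.25→2.75]: (426.0+382.4)/2 × 0.5 = 202.1
  [2.75→3]: (382.4+358.5)/2 × 0.25 = 92.6125
  [3→5]: (358.5+187.5)/2 × 2 = 546.0
  Sum = 1392.3375 ng/mL·hr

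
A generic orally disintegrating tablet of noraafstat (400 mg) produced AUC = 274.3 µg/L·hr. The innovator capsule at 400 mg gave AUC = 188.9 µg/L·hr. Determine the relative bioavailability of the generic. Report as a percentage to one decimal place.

F_rel = (AUC_test/D_test) / (AUC_ref/D_ref)
      = (274.3/400) / (188.9/400)
      = 0.68575 / 0.47225 = 1.4521 = 145.21%

F_rel = 145.2%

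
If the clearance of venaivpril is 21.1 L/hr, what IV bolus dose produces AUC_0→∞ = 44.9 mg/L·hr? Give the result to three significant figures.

Dose = 947 mg

Dose_iv = CL × AUC_0→∞
     = 21.1 × 44.9 = 947.39 mg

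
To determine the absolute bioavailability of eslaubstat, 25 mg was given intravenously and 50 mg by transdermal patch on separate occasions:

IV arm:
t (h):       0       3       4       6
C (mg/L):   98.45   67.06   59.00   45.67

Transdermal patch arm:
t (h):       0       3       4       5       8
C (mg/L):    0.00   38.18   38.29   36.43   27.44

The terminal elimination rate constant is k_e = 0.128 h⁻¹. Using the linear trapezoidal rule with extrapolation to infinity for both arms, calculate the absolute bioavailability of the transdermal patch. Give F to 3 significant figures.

F = 0.287

Trapezoidal AUC_0→6 (IV):
  [0→3]: (98.45+67.06)/2 × 3 = 248.265
  [3→4]: (67.06+59.00)/2 × 1 = 63.03
  [4→6]: (59.00+45.67)/2 × 2 = 104.67
  Sum = 415.965 mg/L·h
IV tail: 45.67/0.128 = 356.797; AUC_iv,0→∞ = 415.965 + 356.797 = 772.762 mg/L·h
Trapezoidal AUC_0→8 (transdermal patch):
  [0→3]: (0.00+38.18)/2 × 3 = 57.27
  [3→4]: (38.18+38.29)/2 × 1 = 38.235
  [4→5]: (38.29+36.43)/2 × 1 = 37.36
  [5→8]: (36.43+27.44)/2 × 3 = 95.805
  Sum = 228.67 mg/L·h
transdermal patch tail: 27.44/0.128 = 214.375; AUC_ev,0→∞ = 228.67 + 214.375 = 443.045 mg/L·h
F = (AUC_ev/D_ev)/(AUC_iv/D_iv) = (443.045/50)/(772.762/25) = 8.8609/30.91048 = 0.2867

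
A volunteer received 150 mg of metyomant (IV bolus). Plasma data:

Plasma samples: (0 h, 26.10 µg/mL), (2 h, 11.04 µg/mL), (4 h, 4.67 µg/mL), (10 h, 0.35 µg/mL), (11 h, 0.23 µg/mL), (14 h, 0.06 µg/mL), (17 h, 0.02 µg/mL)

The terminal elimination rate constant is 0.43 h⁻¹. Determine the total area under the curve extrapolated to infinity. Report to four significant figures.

AUC = 68.80 µg/mL·h

Trapezoidal AUC_0→17:
  [0→2]: (26.10+11.04)/2 × 2 = 37.14
  [2→4]: (11.04+4.67)/2 × 2 = 15.71
  [4→10]: (4.67+0.35)/2 × 6 = 15.06
  [10→11]: (0.35+0.23)/2 × 1 = 0.29
  [11→14]: (0.23+0.06)/2 × 3 = 0.435
  [14→17]: (0.06+0.02)/2 × 3 = 0.12
  Sum = 68.755 µg/mL·h
Extrapolated tail: C_last / k_e = 0.02 / 0.43 = 0.047
AUC_0→∞ = 68.755 + 0.047 = 68.802 µg/mL·h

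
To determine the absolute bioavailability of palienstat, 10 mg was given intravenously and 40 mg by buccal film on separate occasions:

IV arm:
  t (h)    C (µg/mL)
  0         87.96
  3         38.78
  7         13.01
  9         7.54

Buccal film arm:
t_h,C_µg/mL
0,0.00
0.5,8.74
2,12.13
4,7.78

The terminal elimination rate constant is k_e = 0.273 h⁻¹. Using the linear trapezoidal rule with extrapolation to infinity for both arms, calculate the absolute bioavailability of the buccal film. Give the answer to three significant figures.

Trapezoidal AUC_0→9 (IV):
  [0→3]: (87.96+38.78)/2 × 3 = 190.11
  [3→7]: (38.78+13.01)/2 × 4 = 103.58
  [7→9]: (13.01+7.54)/2 × 2 = 20.55
  Sum = 314.24 µg/mL·h
IV tail: 7.54/0.273 = 27.619; AUC_iv,0→∞ = 314.24 + 27.619 = 341.859 µg/mL·h
Trapezoidal AUC_0→4 (buccal film):
  [0→0.5]: (0.00+8.74)/2 × 0.5 = 2.185
  [0.5→2]: (8.74+12.13)/2 × 1.5 = 15.6525
  [2→4]: (12.13+7.78)/2 × 2 = 19.91
  Sum = 37.7475 µg/mL·h
buccal film tail: 7.78/0.273 = 28.498; AUC_ev,0→∞ = 37.7475 + 28.498 = 66.2455 µg/mL·h
F = (AUC_ev/D_ev)/(AUC_iv/D_iv) = (66.2455/40)/(341.859/10) = 1.6561375/34.1859 = 0.0484

F = 0.0484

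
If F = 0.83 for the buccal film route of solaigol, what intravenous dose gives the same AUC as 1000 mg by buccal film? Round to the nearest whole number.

D_iv = 830 mg

Systemic exposure from an extravascular dose = F × D_ev, so the equivalent IV dose is F × D_ev.
D_iv = F × D_ev = 0.83 × 1000 = 830 mg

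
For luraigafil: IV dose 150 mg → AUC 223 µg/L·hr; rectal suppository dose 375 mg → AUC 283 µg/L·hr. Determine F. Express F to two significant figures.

F = 0.51

F = (AUC_ev / D_ev) / (AUC_iv / D_iv)
  = (283/375) / (223/150)
  = 0.754667 / 1.48667 = 0.5076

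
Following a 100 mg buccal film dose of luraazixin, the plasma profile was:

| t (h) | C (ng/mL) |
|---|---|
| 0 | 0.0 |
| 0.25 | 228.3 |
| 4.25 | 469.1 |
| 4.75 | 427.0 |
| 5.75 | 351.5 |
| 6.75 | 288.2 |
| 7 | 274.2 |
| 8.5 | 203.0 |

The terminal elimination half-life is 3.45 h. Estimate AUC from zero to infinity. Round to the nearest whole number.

Trapezoidal AUC_0→8.5:
  [0→0.25]: (0.0+228.3)/2 × 0.25 = 28.5375
  [0.25→4.25]: (228.3+469.1)/2 × 4 = 1394.8
  [4.25→4.75]: (469.1+427.0)/2 × 0.5 = 224.025
  [4.75→5.75]: (427.0+351.5)/2 × 1 = 389.25
  [5.75→6.75]: (351.5+288.2)/2 × 1 = 319.85
  [6.75→7]: (288.2+274.2)/2 × 0.25 = 70.3
  [7→8.5]: (274.2+203.0)/2 × 1.5 = 357.9
  Sum = 2784.6625 ng/mL·h
k_e = ln2 / t½ = 0.693147 / 3.45 = 0.2009 h^-1
Extrapolated tail: C_last / k_e = 203.0 / 0.2009 = 1010.453
AUC_0→∞ = 2784.6625 + 1010.453 = 3795.1155 ng/mL·h

AUC = 3795 ng/mL·h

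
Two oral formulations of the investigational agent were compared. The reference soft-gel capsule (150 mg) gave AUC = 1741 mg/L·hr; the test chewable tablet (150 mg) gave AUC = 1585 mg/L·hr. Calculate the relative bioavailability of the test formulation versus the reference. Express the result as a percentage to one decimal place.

F_rel = 91.0%

F_rel = (AUC_test/D_test) / (AUC_ref/D_ref)
      = (1585/150) / (1741/150)
      = 10.5667 / 11.6067 = 0.9104 = 91.04%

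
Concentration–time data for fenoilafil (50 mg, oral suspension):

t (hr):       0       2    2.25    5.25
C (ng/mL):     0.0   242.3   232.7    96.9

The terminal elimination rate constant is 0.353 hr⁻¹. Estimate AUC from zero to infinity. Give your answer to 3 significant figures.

Trapezoidal AUC_0→5.25:
  [0→2]: (0.0+242.3)/2 × 2 = 242.3
  [2→2.25]: (242.3+232.7)/2 × 0.25 = 59.375
  [2.25→5.25]: (232.7+96.9)/2 × 3 = 494.4
  Sum = 796.075 ng/mL·hr
Extrapolated tail: C_last / k_e = 96.9 / 0.353 = 274.504
AUC_0→∞ = 796.075 + 274.504 = 1070.579 ng/mL·hr

AUC = 1070 ng/mL·hr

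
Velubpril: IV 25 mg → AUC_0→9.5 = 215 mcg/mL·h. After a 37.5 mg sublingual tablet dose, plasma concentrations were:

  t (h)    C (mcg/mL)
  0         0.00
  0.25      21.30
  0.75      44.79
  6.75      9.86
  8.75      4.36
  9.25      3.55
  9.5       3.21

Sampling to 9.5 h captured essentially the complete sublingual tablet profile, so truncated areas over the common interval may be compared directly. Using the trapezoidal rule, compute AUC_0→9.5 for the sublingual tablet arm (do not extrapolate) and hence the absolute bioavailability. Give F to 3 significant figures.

F = 0.621

Trapezoidal AUC_0→9.5 (sublingual tablet):
  [0→0.25]: (0.00+21.30)/2 × 0.25 = 2.6625
  [0.25→0.75]: (21.30+44.79)/2 × 0.5 = 16.5225
  [0.75→6.75]: (44.79+9.86)/2 × 6 = 163.95
  [6.75→8.75]: (9.86+4.36)/2 × 2 = 14.22
  [8.75→9.25]: (4.36+3.55)/2 × 0.5 = 1.9775
  [9.25→9.5]: (3.55+3.21)/2 × 0.25 = 0.845
  Sum = 200.1775 mcg/mL·h
F = (AUC_ev/D_ev)/(AUC_iv/D_iv) = (200.1775/37.5)/(215/25) = 5.33807/8.6 = 0.6207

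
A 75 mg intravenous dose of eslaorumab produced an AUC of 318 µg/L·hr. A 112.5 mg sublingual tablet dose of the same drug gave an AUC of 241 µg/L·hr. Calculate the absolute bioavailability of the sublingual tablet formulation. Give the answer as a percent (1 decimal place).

F = (AUC_ev / D_ev) / (AUC_iv / D_iv)
  = (241/112.5) / (318/75)
  = 2.14222 / 4.24 = 0.5052
  = 50.52%

F = 50.5%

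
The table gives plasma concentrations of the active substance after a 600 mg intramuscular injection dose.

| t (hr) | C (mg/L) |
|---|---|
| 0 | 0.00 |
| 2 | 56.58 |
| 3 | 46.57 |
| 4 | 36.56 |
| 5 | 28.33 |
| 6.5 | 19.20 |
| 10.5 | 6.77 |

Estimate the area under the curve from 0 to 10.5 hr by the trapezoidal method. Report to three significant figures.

Trapezoidal AUC_0→10.5:
  [0→2]: (0.00+56.58)/2 × 2 = 56.58
  [2→3]: (56.58+46.57)/2 × 1 = 51.575
  [3→4]: (46.57+36.56)/2 × 1 = 41.565
  [4→5]: (36.56+28.33)/2 × 1 = 32.445
  [5→6.5]: (28.33+19.20)/2 × 1.5 = 35.6475
  [6.5→10.5]: (19.20+6.77)/2 × 4 = 51.94
  Sum = 269.7525 mg/L·hr

AUC = 270 mg/L·hr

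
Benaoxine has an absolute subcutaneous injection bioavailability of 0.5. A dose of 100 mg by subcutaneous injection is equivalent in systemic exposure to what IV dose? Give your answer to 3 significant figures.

Systemic exposure from an extravascular dose = F × D_ev, so the equivalent IV dose is F × D_ev.
D_iv = F × D_ev = 0.5 × 100 = 50 mg

D_iv = 50.0 mg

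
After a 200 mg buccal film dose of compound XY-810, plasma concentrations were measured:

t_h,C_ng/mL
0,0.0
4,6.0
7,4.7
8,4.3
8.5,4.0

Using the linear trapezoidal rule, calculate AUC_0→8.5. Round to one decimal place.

AUC = 34.6 ng/mL·h

Trapezoidal AUC_0→8.5:
  [0→4]: (0.0+6.0)/2 × 4 = 12.0
  [4→7]: (6.0+4.7)/2 × 3 = 16.05
  [7→8]: (4.7+4.3)/2 × 1 = 4.5
  [8→8.5]: (4.3+4.0)/2 × 0.5 = 2.075
  Sum = 34.625 ng/mL·h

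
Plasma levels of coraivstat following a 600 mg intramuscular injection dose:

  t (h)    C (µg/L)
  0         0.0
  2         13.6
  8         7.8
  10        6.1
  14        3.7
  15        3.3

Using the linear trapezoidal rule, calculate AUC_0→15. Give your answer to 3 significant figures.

Trapezoidal AUC_0→15:
  [0→2]: (0.0+13.6)/2 × 2 = 13.6
  [2→8]: (13.6+7.8)/2 × 6 = 64.2
  [8→10]: (7.8+6.1)/2 × 2 = 13.9
  [10→14]: (6.1+3.7)/2 × 4 = 19.6
  [14→15]: (3.7+3.3)/2 × 1 = 3.5
  Sum = 114.8 µg/L·h

AUC = 115 µg/L·h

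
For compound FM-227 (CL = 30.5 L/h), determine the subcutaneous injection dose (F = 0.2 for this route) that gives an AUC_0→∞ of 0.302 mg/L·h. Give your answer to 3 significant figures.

Dose = CL × AUC_0→∞ / F
     = 30.5 × 0.302 / 0.2 = 46.055 mg

Dose = 46.1 mg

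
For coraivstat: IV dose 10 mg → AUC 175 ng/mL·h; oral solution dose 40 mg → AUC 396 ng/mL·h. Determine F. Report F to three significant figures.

F = (AUC_ev / D_ev) / (AUC_iv / D_iv)
  = (396/40) / (175/10)
  = 9.9 / 17.5 = 0.5657

F = 0.566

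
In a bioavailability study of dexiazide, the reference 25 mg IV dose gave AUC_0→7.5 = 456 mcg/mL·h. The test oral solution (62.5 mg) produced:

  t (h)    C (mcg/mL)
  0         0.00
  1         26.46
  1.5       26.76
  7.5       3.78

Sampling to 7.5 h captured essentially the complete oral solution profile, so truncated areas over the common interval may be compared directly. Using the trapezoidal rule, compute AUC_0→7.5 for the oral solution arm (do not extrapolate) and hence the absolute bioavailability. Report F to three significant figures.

F = 0.104

Trapezoidal AUC_0→7.5 (oral solution):
  [0→1]: (0.00+26.46)/2 × 1 = 13.23
  [1→1.5]: (26.46+26.76)/2 × 0.5 = 13.305
  [1.5→7.5]: (26.76+3.78)/2 × 6 = 91.62
  Sum = 118.155 mcg/mL·h
F = (AUC_ev/D_ev)/(AUC_iv/D_iv) = (118.155/62.5)/(456/25) = 1.89048/18.24 = 0.1036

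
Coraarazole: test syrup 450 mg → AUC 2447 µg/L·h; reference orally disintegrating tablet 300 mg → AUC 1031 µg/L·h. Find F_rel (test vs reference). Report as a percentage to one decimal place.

F_rel = (AUC_test/D_test) / (AUC_ref/D_ref)
      = (2447/450) / (1031/300)
      = 5.43778 / 3.43667 = 1.5823 = 158.23%

F_rel = 158.2%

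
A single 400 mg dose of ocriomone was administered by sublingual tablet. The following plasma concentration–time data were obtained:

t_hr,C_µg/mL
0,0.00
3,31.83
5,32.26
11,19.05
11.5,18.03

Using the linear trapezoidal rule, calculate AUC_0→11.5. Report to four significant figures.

AUC = 275.0 µg/mL·hr

Trapezoidal AUC_0→11.5:
  [0→3]: (0.00+31.83)/2 × 3 = 47.745
  [3→5]: (31.83+32.26)/2 × 2 = 64.09
  [5→11]: (32.26+19.05)/2 × 6 = 153.93
  [11→11.5]: (19.05+18.03)/2 × 0.5 = 9.27
  Sum = 275.035 µg/mL·hr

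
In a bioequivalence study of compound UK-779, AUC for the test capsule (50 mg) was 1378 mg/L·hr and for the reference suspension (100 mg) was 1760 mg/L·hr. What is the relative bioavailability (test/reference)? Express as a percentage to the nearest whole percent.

F_rel = (AUC_test/D_test) / (AUC_ref/D_ref)
      = (1378/50) / (1760/100)
      = 27.56 / 17.6 = 1.5659 = 156.59%

F_rel = 157%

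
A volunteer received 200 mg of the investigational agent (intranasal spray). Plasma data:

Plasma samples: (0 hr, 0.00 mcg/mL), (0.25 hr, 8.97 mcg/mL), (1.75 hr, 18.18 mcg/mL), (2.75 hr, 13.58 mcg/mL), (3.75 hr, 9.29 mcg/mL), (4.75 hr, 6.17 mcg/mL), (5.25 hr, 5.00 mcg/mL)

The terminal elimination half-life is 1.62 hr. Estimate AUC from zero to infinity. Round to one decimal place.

Trapezoidal AUC_0→5.25:
  [0→0.25]: (0.00+8.97)/2 × 0.25 = 1.12125
  [0.25→1.75]: (8.97+18.18)/2 × 1.5 = 20.3625
  [1.75→2.75]: (18.18+13.58)/2 × 1 = 15.88
  [2.75→3.75]: (13.58+9.29)/2 × 1 = 11.435
  [3.75→4.75]: (9.29+6.17)/2 × 1 = 7.73
  [4.75→5.25]: (6.17+5.00)/2 × 0.5 = 2.7925
  Sum = 59.32125 mcg/mL·hr
k_e = ln2 / t½ = 0.693147 / 1.62 = 0.4279 hr^-1
Extrapolated tail: C_last / k_e = 5.00 / 0.4279 = 11.685
AUC_0→∞ = 59.32125 + 11.685 = 71.00625 mcg/mL·hr

AUC = 71.0 mcg/mL·hr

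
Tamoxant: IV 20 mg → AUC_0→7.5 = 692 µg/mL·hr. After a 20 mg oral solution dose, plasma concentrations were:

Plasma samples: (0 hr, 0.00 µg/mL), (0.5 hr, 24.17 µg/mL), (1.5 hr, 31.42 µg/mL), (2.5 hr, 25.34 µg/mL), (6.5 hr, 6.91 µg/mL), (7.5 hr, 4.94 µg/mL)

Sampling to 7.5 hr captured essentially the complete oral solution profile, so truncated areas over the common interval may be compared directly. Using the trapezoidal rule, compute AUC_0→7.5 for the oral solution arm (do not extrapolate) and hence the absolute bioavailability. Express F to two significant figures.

Trapezoidal AUC_0→7.5 (oral solution):
  [0→0.5]: (0.00+24.17)/2 × 0.5 = 6.0425
  [0.5→1.5]: (24.17+31.42)/2 × 1 = 27.795
  [1.5→2.5]: (31.42+25.34)/2 × 1 = 28.38
  [2.5→6.5]: (25.34+6.91)/2 × 4 = 64.5
  [6.5→7.5]: (6.91+4.94)/2 × 1 = 5.925
  Sum = 132.6425 µg/mL·hr
F = (AUC_ev/D_ev)/(AUC_iv/D_iv) = (132.6425/20)/(692/20) = 6.632125/34.6 = 0.1917

F = 0.19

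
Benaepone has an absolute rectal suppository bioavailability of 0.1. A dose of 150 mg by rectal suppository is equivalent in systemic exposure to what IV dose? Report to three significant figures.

Systemic exposure from an extravascular dose = F × D_ev, so the equivalent IV dose is F × D_ev.
D_iv = F × D_ev = 0.1 × 150 = 15 mg

D_iv = 15.0 mg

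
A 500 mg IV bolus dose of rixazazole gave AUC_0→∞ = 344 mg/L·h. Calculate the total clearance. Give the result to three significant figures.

CL = 1.45 L/h

CL = Dose_iv / AUC_0→∞
   = 500 / 344 = 1.45349 L/h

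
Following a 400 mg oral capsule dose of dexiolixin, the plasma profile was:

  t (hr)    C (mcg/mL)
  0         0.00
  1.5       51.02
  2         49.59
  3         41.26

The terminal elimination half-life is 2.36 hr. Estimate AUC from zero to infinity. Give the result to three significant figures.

Trapezoidal AUC_0→3:
  [0→1.5]: (0.00+51.02)/2 × 1.5 = 38.265
  [1.5→2]: (51.02+49.59)/2 × 0.5 = 25.1525
  [2→3]: (49.59+41.26)/2 × 1 = 45.425
  Sum = 108.8425 mcg/mL·hr
k_e = ln2 / t½ = 0.693147 / 2.36 = 0.2937 hr^-1
Extrapolated tail: C_last / k_e = 41.26 / 0.2937 = 140.483
AUC_0→∞ = 108.8425 + 140.483 = 249.3255 mcg/mL·hr

AUC = 249 mcg/mL·hr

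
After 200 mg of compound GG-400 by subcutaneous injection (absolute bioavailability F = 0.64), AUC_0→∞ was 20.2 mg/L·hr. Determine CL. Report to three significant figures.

CL = F × Dose / AUC_0→∞
   = 0.64 × 200 / 20.2 = 6.33663 L/hr

CL = 6.34 L/hr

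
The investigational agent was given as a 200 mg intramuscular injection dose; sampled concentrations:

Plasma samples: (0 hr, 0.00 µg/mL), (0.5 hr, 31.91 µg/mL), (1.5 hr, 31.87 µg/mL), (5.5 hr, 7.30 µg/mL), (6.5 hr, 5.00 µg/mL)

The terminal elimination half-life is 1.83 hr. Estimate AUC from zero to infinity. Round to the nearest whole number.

Trapezoidal AUC_0→6.5:
  [0→0.5]: (0.00+31.91)/2 × 0.5 = 7.9775
  [0.5→1.5]: (31.91+31.87)/2 × 1 = 31.89
  [1.5→5.5]: (31.87+7.30)/2 × 4 = 78.34
  [5.5→6.5]: (7.30+5.00)/2 × 1 = 6.15
  Sum = 124.3575 µg/mL·hr
k_e = ln2 / t½ = 0.693147 / 1.83 = 0.3788 hr^-1
Extrapolated tail: C_last / k_e = 5.00 / 0.3788 = 13.200
AUC_0→∞ = 124.3575 + 13.200 = 137.5575 µg/mL·hr

AUC = 138 µg/mL·hr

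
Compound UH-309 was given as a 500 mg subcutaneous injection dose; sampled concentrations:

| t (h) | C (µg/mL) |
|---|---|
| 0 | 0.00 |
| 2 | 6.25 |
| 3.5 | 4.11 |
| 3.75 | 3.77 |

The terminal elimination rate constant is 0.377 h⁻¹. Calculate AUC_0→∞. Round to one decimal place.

AUC = 25.0 µg/mL·h

Trapezoidal AUC_0→3.75:
  [0→2]: (0.00+6.25)/2 × 2 = 6.25
  [2→3.5]: (6.25+4.11)/2 × 1.5 = 7.77
  [3.5→3.75]: (4.11+3.77)/2 × 0.25 = 0.985
  Sum = 15.005 µg/mL·h
Extrapolated tail: C_last / k_e = 3.77 / 0.377 = 10.000
AUC_0→∞ = 15.005 + 10.000 = 25.005 µg/mL·h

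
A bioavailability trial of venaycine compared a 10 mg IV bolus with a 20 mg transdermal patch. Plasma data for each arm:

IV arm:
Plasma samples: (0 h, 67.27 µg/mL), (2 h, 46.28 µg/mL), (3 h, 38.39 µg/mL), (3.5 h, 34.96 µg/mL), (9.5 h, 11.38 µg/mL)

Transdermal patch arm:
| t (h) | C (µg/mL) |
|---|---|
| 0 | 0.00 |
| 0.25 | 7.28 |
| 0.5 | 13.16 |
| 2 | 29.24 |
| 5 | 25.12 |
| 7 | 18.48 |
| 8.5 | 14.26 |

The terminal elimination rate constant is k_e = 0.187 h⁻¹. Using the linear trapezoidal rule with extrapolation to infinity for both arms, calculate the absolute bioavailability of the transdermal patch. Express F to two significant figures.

F = 0.35

Trapezoidal AUC_0→9.5 (IV):
  [0→2]: (67.27+46.28)/2 × 2 = 113.55
  [2→3]: (46.28+38.39)/2 × 1 = 42.335
  [3→3.5]: (38.39+34.96)/2 × 0.5 = 18.3375
  [3.5→9.5]: (34.96+11.38)/2 × 6 = 139.02
  Sum = 313.2425 µg/mL·h
IV tail: 11.38/0.187 = 60.856; AUC_iv,0→∞ = 313.2425 + 60.856 = 374.0985 µg/mL·h
Trapezoidal AUC_0→8.5 (transdermal patch):
  [0→0.25]: (0.00+7.28)/2 × 0.25 = 0.91
  [0.25→0.5]: (7.28+13.16)/2 × 0.25 = 2.555
  [0.5→2]: (13.16+29.24)/2 × 1.5 = 31.8
  [2→5]: (29.24+25.12)/2 × 3 = 81.54
  [5→7]: (25.12+18.48)/2 × 2 = 43.6
  [7→8.5]: (18.48+14.26)/2 × 1.5 = 24.555
  Sum = 184.96 µg/mL·h
transdermal patch tail: 14.26/0.187 = 76.257; AUC_ev,0→∞ = 184.96 + 76.257 = 261.217 µg/mL·h
F = (AUC_ev/D_ev)/(AUC_iv/D_iv) = (261.217/20)/(374.0985/10) = 13.06085/37.40985 = 0.3491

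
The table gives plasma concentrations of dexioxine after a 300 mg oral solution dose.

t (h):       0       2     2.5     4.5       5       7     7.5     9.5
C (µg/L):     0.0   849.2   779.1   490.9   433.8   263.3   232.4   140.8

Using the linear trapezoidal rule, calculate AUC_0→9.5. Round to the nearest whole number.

AUC = 3952 µg/L·h

Trapezoidal AUC_0→9.5:
  [0→2]: (0.0+849.2)/2 × 2 = 849.2
  [2→2.5]: (849.2+779.1)/2 × 0.5 = 407.075
  [2.5→4.5]: (779.1+490.9)/2 × 2 = 1270.0
  [4.5→5]: (490.9+433.8)/2 × 0.5 = 231.175
  [5→7]: (433.8+263.3)/2 × 2 = 697.1
  [7→7.5]: (263.3+232.4)/2 × 0.5 = 123.925
  [7.5→9.5]: (232.4+140.8)/2 × 2 = 373.2
  Sum = 3951.675 µg/L·h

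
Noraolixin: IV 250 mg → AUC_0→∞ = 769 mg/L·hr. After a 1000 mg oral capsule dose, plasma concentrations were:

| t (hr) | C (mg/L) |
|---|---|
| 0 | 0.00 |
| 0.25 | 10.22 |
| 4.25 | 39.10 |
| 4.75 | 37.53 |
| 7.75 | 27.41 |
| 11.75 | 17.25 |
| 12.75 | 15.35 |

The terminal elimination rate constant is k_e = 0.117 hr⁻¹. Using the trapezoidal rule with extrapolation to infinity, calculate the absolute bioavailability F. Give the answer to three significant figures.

F = 0.147

Trapezoidal AUC_0→12.75 (oral capsule):
  [0→0.25]: (0.00+10.22)/2 × 0.25 = 1.2775
  [0.25→4.25]: (10.22+39.10)/2 × 4 = 98.64
  [4.25→4.75]: (39.10+37.53)/2 × 0.5 = 19.1575
  [4.75→7.75]: (37.53+27.41)/2 × 3 = 97.41
  [7.75→11.75]: (27.41+17.25)/2 × 4 = 89.32
  [11.75→12.75]: (17.25+15.35)/2 × 1 = 16.3
  Sum = 322.105 mg/L·hr
Tail: C_last/k_e = 15.35/0.117 = 131.197
AUC_0→∞ (oral capsule) = 322.105 + 131.197 = 453.302 mg/L·hr
F = (AUC_ev/D_ev)/(AUC_iv/D_iv) = (453.302/1000)/(769/250) = 0.453302/3.076 = 0.1474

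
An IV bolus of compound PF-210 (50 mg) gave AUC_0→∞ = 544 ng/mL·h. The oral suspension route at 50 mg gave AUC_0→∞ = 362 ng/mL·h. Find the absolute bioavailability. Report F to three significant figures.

F = 0.665

F = (AUC_ev / D_ev) / (AUC_iv / D_iv)
  = (362/50) / (544/50)
  = 7.24 / 10.88 = 0.6654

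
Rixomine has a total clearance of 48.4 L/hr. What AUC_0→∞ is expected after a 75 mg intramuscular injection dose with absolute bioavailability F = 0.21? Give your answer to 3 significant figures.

AUC_0→∞ = F × Dose / CL
        = 0.21 × 75 / 48.4 = 0.325413 mg/L·hr

AUC = 0.325 mg/L·hr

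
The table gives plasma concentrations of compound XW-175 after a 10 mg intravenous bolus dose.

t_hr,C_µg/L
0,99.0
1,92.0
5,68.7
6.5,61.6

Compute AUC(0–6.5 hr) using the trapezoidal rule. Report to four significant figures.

AUC = 514.6 µg/L·hr

Trapezoidal AUC_0→6.5:
  [0→1]: (99.0+92.0)/2 × 1 = 95.5
  [1→5]: (92.0+68.7)/2 × 4 = 321.4
  [5→6.5]: (68.7+61.6)/2 × 1.5 = 97.725
  Sum = 514.625 µg/L·hr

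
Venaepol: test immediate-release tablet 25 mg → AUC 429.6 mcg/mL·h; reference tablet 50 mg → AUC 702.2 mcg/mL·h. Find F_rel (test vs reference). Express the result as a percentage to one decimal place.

F_rel = (AUC_test/D_test) / (AUC_ref/D_ref)
      = (429.6/25) / (702.2/50)
      = 17.184 / 14.044 = 1.2236 = 122.36%

F_rel = 122.4%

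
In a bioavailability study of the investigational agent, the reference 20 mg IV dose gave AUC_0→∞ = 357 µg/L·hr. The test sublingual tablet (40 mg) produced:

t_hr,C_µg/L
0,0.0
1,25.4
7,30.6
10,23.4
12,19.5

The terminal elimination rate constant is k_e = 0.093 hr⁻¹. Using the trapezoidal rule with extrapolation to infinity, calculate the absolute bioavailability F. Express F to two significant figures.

Trapezoidal AUC_0→12 (sublingual tablet):
  [0→1]: (0.0+25.4)/2 × 1 = 12.7
  [1→7]: (25.4+30.6)/2 × 6 = 168.0
  [7→10]: (30.6+23.4)/2 × 3 = 81.0
  [10→12]: (23.4+19.5)/2 × 2 = 42.9
  Sum = 304.6 µg/L·hr
Tail: C_last/k_e = 19.5/0.093 = 209.677
AUC_0→∞ (sublingual tablet) = 304.6 + 209.677 = 514.277 µg/L·hr
F = (AUC_ev/D_ev)/(AUC_iv/D_iv) = (514.277/40)/(357/20) = 12.856925/17.85 = 0.7203

F = 0.72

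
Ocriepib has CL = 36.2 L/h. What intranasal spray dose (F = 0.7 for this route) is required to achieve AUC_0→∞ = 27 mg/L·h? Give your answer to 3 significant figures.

Dose = CL × AUC_0→∞ / F
     = 36.2 × 27 / 0.7 = 1396.29 mg

Dose = 1400 mg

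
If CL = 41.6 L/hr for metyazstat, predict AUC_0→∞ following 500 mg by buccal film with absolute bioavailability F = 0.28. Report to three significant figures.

AUC = 3.37 mg/L·hr

AUC_0→∞ = F × Dose / CL
        = 0.28 × 500 / 41.6 = 3.36538 mg/L·hr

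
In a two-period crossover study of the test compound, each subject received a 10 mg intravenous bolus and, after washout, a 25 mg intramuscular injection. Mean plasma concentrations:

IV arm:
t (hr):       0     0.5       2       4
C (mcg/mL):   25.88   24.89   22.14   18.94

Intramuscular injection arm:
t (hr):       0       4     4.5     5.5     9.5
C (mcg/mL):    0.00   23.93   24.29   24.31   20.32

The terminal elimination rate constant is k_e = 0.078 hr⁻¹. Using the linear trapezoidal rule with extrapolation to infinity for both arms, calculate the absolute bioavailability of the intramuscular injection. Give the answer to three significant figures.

F = 0.523

Trapezoidal AUC_0→4 (IV):
  [0→0.5]: (25.88+24.89)/2 × 0.5 = 12.6925
  [0.5→2]: (24.89+22.14)/2 × 1.5 = 35.2725
  [2→4]: (22.14+18.94)/2 × 2 = 41.08
  Sum = 89.045 mcg/mL·hr
IV tail: 18.94/0.078 = 242.821; AUC_iv,0→∞ = 89.045 + 242.821 = 331.866 mcg/mL·hr
Trapezoidal AUC_0→9.5 (intramuscular injection):
  [0→4]: (0.00+23.93)/2 × 4 = 47.86
  [4→4.5]: (23.93+24.29)/2 × 0.5 = 12.055
  [4.5→5.5]: (24.29+24.31)/2 × 1 = 24.3
  [5.5→9.5]: (24.31+20.32)/2 × 4 = 89.26
  Sum = 173.475 mcg/mL·hr
intramuscular injection tail: 20.32/0.078 = 260.513; AUC_ev,0→∞ = 173.475 + 260.513 = 433.988 mcg/mL·hr
F = (AUC_ev/D_ev)/(AUC_iv/D_iv) = (433.988/25)/(331.866/10) = 17.35952/33.1866 = 0.5231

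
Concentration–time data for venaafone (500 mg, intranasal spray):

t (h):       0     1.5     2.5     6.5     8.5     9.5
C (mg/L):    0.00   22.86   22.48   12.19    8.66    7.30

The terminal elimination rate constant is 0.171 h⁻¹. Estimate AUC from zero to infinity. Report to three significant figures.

AUC = 181 mg/L·h

Trapezoidal AUC_0→9.5:
  [0→1.5]: (0.00+22.86)/2 × 1.5 = 17.145
  [1.5→2.5]: (22.86+22.48)/2 × 1 = 22.67
  [2.5→6.5]: (22.48+12.19)/2 × 4 = 69.34
  [6.5→8.5]: (12.19+8.66)/2 × 2 = 20.85
  [8.5→9.5]: (8.66+7.30)/2 × 1 = 7.98
  Sum = 137.985 mg/L·h
Extrapolated tail: C_last / k_e = 7.30 / 0.171 = 42.690
AUC_0→∞ = 137.985 + 42.690 = 180.675 mg/L·h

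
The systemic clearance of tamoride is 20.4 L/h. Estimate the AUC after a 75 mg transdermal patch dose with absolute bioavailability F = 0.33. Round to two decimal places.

AUC_0→∞ = F × Dose / CL
        = 0.33 × 75 / 20.4 = 1.21324 mg/L·h

AUC = 1.21 mg/L·h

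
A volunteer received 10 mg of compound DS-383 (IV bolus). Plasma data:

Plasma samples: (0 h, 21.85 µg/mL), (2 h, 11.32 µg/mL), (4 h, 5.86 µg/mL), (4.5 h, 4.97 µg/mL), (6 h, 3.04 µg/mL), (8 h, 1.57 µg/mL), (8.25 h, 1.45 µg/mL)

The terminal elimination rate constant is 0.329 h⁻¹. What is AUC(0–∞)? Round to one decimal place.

Trapezoidal AUC_0→8.25:
  [0→2]: (21.85+11.32)/2 × 2 = 33.17
  [2→4]: (11.32+5.86)/2 × 2 = 17.18
  [4→4.5]: (5.86+4.97)/2 × 0.5 = 2.7075
  [4.5→6]: (4.97+3.04)/2 × 1.5 = 6.0075
  [6→8]: (3.04+1.57)/2 × 2 = 4.61
  [8→8.25]: (1.57+1.45)/2 × 0.25 = 0.3775
  Sum = 64.0525 µg/mL·h
Extrapolated tail: C_last / k_e = 1.45 / 0.329 = 4.407
AUC_0→∞ = 64.0525 + 4.407 = 68.4595 µg/mL·h

AUC = 68.5 µg/mL·h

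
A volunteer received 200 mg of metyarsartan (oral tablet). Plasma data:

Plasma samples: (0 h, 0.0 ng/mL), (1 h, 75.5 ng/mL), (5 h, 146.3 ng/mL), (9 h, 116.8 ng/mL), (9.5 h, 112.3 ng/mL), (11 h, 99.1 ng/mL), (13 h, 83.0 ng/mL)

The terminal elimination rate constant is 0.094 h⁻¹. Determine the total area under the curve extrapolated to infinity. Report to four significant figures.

AUC = 2288 ng/mL·h

Trapezoidal AUC_0→13:
  [0→1]: (0.0+75.5)/2 × 1 = 37.75
  [1→5]: (75.5+146.3)/2 × 4 = 443.6
  [5→9]: (146.3+116.8)/2 × 4 = 526.2
  [9→9.5]: (116.8+112.3)/2 × 0.5 = 57.275
  [9.5→11]: (112.3+99.1)/2 × 1.5 = 158.55
  [11→13]: (99.1+83.0)/2 × 2 = 182.1
  Sum = 1405.475 ng/mL·h
Extrapolated tail: C_last / k_e = 83.0 / 0.094 = 882.979
AUC_0→∞ = 1405.475 + 882.979 = 2288.454 ng/mL·h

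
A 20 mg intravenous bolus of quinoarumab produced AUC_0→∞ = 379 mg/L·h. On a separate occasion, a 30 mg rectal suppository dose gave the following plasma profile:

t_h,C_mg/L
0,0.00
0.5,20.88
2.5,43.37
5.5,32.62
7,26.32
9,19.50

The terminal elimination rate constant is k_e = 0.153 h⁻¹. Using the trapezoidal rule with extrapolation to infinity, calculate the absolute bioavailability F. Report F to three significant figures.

F = 0.705

Trapezoidal AUC_0→9 (rectal suppository):
  [0→0.5]: (0.00+20.88)/2 × 0.5 = 5.22
  [0.5→2.5]: (20.88+43.37)/2 × 2 = 64.25
  [2.5→5.5]: (43.37+32.62)/2 × 3 = 113.985
  [5.5→7]: (32.62+26.32)/2 × 1.5 = 44.205
  [7→9]: (26.32+19.50)/2 × 2 = 45.82
  Sum = 273.48 mg/L·h
Tail: C_last/k_e = 19.50/0.153 = 127.451
AUC_0→∞ (rectal suppository) = 273.48 + 127.451 = 400.931 mg/L·h
F = (AUC_ev/D_ev)/(AUC_iv/D_iv) = (400.931/30)/(379/20) = 13.3644/18.95 = 0.7052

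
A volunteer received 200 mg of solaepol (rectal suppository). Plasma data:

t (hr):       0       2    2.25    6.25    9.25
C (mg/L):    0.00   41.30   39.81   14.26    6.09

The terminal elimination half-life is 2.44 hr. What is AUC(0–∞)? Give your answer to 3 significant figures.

AUC = 212 mg/L·hr

Trapezoidal AUC_0→9.25:
  [0→2]: (0.00+41.30)/2 × 2 = 41.3
  [2→2.25]: (41.30+39.81)/2 × 0.25 = 10.13875
  [2.25→6.25]: (39.81+14.26)/2 × 4 = 108.14
  [6.25→9.25]: (14.26+6.09)/2 × 3 = 30.525
  Sum = 190.10375 mg/L·hr
k_e = ln2 / t½ = 0.693147 / 2.44 = 0.2841 hr^-1
Extrapolated tail: C_last / k_e = 6.09 / 0.2841 = 21.436
AUC_0→∞ = 190.10375 + 21.436 = 211.53975 mg/L·hr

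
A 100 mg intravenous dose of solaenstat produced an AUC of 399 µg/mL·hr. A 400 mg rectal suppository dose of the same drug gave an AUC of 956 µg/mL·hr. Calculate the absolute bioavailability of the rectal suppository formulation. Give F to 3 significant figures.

F = 0.599

F = (AUC_ev / D_ev) / (AUC_iv / D_iv)
  = (956/400) / (399/100)
  = 2.39 / 3.99 = 0.5990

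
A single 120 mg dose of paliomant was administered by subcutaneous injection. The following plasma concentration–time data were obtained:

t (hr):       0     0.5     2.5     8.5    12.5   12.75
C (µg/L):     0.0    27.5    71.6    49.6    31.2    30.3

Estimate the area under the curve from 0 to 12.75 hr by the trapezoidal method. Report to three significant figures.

AUC = 639 µg/L·hr

Trapezoidal AUC_0→12.75:
  [0→0.5]: (0.0+27.5)/2 × 0.5 = 6.875
  [0.5→2.5]: (27.5+71.6)/2 × 2 = 99.1
  [2.5→8.5]: (71.6+49.6)/2 × 6 = 363.6
  [8.5→12.5]: (49.6+31.2)/2 × 4 = 161.6
  [12.5→12.75]: (31.2+30.3)/2 × 0.25 = 7.6875
  Sum = 638.8625 µg/L·hr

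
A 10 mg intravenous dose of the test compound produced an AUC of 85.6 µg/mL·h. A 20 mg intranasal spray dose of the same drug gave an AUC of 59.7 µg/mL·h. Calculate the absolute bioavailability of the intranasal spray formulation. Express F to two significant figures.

F = 0.35

F = (AUC_ev / D_ev) / (AUC_iv / D_iv)
  = (59.7/20) / (85.6/10)
  = 2.985 / 8.56 = 0.3487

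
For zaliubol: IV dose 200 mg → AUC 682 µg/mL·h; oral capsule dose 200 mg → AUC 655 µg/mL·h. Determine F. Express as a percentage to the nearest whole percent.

F = (AUC_ev / D_ev) / (AUC_iv / D_iv)
  = (655/200) / (682/200)
  = 3.275 / 3.41 = 0.9604
  = 96.04%

F = 96%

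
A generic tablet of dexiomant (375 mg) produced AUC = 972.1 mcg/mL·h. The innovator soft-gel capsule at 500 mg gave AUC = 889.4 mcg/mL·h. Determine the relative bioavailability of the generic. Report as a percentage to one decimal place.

F_rel = 145.7%

F_rel = (AUC_test/D_test) / (AUC_ref/D_ref)
      = (972.1/375) / (889.4/500)
      = 2.59227 / 1.7788 = 1.4573 = 145.73%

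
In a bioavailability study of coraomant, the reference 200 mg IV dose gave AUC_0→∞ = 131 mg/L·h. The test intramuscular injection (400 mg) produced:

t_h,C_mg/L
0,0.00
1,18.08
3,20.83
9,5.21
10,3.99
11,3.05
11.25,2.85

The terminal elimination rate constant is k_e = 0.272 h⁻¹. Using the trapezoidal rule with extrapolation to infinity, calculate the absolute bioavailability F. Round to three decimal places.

F = 0.555

Trapezoidal AUC_0→11.25 (intramuscular injection):
  [0→1]: (0.00+18.08)/2 × 1 = 9.04
  [1→3]: (18.08+20.83)/2 × 2 = 38.91
  [3→9]: (20.83+5.21)/2 × 6 = 78.12
  [9→10]: (5.21+3.99)/2 × 1 = 4.6
  [10→11]: (3.99+3.05)/2 × 1 = 3.52
  [11→11.25]: (3.05+2.85)/2 × 0.25 = 0.7375
  Sum = 134.9275 mg/L·h
Tail: C_last/k_e = 2.85/0.272 = 10.478
AUC_0→∞ (intramuscular injection) = 134.9275 + 10.478 = 145.4055 mg/L·h
F = (AUC_ev/D_ev)/(AUC_iv/D_iv) = (145.4055/400)/(131/200) = 0.36351375/0.655 = 0.5550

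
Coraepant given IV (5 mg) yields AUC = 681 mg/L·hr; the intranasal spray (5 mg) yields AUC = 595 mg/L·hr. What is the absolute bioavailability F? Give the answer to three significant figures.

F = 0.874

F = (AUC_ev / D_ev) / (AUC_iv / D_iv)
  = (595/5) / (681/5)
  = 119 / 136.2 = 0.8737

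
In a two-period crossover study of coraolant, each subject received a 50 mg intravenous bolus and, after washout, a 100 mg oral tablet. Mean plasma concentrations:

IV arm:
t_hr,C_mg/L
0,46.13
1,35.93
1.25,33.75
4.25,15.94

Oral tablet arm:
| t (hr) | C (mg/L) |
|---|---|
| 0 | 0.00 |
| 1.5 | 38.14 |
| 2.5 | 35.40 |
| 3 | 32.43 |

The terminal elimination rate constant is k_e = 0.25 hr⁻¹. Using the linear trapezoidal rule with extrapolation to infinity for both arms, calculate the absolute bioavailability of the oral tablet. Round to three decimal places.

F = 0.564

Trapezoidal AUC_0→4.25 (IV):
  [0→1]: (46.13+35.93)/2 × 1 = 41.03
  [1→1.25]: (35.93+33.75)/2 × 0.25 = 8.71
  [1.25→4.25]: (33.75+15.94)/2 × 3 = 74.535
  Sum = 124.275 mg/L·hr
IV tail: 15.94/0.25 = 63.760; AUC_iv,0→∞ = 124.275 + 63.760 = 188.035 mg/L·hr
Trapezoidal AUC_0→3 (oral tablet):
  [0→1.5]: (0.00+38.14)/2 × 1.5 = 28.605
  [1.5→2.5]: (38.14+35.40)/2 × 1 = 36.77
  [2.5→3]: (35.40+32.43)/2 × 0.5 = 16.9575
  Sum = 82.3325 mg/L·hr
oral tablet tail: 32.43/0.25 = 129.720; AUC_ev,0→∞ = 82.3325 + 129.720 = 212.0525 mg/L·hr
F = (AUC_ev/D_ev)/(AUC_iv/D_iv) = (212.0525/100)/(188.035/50) = 2.120525/3.7607 = 0.5639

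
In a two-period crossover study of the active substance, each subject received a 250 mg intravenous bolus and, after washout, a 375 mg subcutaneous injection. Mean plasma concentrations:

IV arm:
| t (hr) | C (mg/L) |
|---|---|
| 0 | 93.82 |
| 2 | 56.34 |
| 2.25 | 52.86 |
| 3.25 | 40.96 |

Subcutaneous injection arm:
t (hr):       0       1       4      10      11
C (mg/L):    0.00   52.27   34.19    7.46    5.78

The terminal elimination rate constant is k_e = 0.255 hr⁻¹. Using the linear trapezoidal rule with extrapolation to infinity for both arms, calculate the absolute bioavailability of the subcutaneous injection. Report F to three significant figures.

Trapezoidal AUC_0→3.25 (IV):
  [0→2]: (93.82+56.34)/2 × 2 = 150.16
  [2→2.25]: (56.34+52.86)/2 × 0.25 = 13.65
  [2.25→3.25]: (52.86+40.96)/2 × 1 = 46.91
  Sum = 210.72 mg/L·hr
IV tail: 40.96/0.255 = 160.627; AUC_iv,0→∞ = 210.72 + 160.627 = 371.347 mg/L·hr
Trapezoidal AUC_0→11 (subcutaneous injection):
  [0→1]: (0.00+52.27)/2 × 1 = 26.135
  [1→4]: (52.27+34.19)/2 × 3 = 129.69
  [4→10]: (34.19+7.46)/2 × 6 = 124.95
  [10→11]: (7.46+5.78)/2 × 1 = 6.62
  Sum = 287.395 mg/L·hr
subcutaneous injection tail: 5.78/0.255 = 22.667; AUC_ev,0→∞ = 287.395 + 22.667 = 310.062 mg/L·hr
F = (AUC_ev/D_ev)/(AUC_iv/D_iv) = (310.062/375)/(371.347/250) = 0.826832/1.485388 = 0.5566

F = 0.557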